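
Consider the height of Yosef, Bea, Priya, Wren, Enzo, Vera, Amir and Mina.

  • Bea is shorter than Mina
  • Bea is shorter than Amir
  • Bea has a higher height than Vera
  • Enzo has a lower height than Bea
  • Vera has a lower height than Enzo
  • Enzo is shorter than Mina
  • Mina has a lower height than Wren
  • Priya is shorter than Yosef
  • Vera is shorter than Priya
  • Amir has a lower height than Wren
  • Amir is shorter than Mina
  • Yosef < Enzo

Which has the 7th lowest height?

Mina

Piecing the relations together gives one ordering: Vera < Priya < Yosef < Enzo < Bea < Amir < Mina < Wren.
The 7th smallest is Mina.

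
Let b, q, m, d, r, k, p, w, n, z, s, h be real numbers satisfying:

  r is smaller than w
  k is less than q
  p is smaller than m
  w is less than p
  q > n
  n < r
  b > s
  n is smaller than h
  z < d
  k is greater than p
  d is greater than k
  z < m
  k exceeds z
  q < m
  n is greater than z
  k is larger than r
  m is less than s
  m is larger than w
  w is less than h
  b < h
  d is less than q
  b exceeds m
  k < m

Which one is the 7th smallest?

Chaining the given pairs: z < n < r < w < p < k < d < q < m < s < b < h.
The 7th smallest is d.

d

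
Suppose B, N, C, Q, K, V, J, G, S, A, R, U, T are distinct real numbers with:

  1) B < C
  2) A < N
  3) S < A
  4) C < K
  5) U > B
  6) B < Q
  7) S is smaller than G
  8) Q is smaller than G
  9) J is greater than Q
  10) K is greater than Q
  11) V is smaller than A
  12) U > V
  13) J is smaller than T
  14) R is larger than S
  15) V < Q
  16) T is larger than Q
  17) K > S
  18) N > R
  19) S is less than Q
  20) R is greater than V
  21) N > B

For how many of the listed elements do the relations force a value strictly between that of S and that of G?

The relations place S below G. An element lies strictly between them when it is forced above S and also forced below G.
Above S: {R, A, Q, K, N, J, T}. Below G: {B, V, Q}.
Intersection: {Q} — 1.

1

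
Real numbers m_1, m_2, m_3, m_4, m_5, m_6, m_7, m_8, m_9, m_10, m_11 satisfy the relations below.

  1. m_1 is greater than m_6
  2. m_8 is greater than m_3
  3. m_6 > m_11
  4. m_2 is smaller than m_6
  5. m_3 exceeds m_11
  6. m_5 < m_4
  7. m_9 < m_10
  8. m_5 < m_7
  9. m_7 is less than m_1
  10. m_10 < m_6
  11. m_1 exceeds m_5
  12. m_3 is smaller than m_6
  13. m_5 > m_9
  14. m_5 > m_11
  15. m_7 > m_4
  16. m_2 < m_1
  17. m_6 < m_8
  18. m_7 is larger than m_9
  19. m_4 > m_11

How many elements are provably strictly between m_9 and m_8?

The relations place m_9 below m_8. An element lies strictly between them when it is forced above m_9 and also forced below m_8.
Above m_9: {m_5, m_10, m_4, m_7, m_6, m_1}. Below m_8: {m_11, m_10, m_3, m_2, m_6}.
Intersection: {m_10, m_6} — 2.

2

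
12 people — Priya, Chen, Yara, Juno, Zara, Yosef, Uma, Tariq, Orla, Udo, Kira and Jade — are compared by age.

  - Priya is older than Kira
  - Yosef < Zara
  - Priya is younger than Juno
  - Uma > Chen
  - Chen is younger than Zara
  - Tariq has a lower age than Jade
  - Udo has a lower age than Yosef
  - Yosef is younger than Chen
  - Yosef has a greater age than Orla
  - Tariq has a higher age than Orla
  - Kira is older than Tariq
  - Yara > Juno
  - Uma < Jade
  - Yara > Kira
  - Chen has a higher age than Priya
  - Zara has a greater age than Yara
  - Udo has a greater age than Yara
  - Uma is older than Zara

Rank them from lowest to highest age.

Orla < Tariq < Kira < Priya < Juno < Yara < Udo < Yosef < Chen < Zara < Uma < Jade

Nothing is placed below Orla, so it is least; from there Orla < Tariq; Tariq < Kira; Kira < Priya; Priya < Juno; Juno < Yara; Yara < Udo; Udo < Yosef; Yosef < Chen; Chen < Zara; Zara < Uma; Uma < Jade, each given directly.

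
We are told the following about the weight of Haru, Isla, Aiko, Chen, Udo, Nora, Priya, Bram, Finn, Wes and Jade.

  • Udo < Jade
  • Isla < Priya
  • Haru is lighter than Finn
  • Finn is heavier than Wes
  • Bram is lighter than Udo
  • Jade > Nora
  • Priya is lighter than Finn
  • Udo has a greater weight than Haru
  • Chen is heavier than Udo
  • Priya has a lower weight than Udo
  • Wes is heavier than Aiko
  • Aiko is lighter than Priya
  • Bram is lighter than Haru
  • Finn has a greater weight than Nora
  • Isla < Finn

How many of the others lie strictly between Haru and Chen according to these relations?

The relations place Haru below Chen. An element lies strictly between them when it is forced above Haru and also forced below Chen.
Above Haru: {Udo, Finn, Jade}. Below Chen: {Bram, Aiko, Isla, Priya, Udo}.
Intersection: {Udo} — 1.

1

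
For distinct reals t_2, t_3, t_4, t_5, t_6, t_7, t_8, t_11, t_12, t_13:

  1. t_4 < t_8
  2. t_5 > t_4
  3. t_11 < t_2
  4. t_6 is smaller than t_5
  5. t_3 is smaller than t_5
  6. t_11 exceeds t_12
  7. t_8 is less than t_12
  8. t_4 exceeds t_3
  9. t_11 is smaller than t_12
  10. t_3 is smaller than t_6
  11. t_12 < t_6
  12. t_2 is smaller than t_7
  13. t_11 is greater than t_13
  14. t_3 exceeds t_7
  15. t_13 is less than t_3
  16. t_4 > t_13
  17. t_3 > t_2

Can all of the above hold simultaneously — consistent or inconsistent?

We have t_12 < t_11 stated directly, yet also t_11 < t_2 < t_7 < t_3 < t_4 < t_8 < t_12 by chaining the others — so t_11 < t_12. Contradiction.

inconsistent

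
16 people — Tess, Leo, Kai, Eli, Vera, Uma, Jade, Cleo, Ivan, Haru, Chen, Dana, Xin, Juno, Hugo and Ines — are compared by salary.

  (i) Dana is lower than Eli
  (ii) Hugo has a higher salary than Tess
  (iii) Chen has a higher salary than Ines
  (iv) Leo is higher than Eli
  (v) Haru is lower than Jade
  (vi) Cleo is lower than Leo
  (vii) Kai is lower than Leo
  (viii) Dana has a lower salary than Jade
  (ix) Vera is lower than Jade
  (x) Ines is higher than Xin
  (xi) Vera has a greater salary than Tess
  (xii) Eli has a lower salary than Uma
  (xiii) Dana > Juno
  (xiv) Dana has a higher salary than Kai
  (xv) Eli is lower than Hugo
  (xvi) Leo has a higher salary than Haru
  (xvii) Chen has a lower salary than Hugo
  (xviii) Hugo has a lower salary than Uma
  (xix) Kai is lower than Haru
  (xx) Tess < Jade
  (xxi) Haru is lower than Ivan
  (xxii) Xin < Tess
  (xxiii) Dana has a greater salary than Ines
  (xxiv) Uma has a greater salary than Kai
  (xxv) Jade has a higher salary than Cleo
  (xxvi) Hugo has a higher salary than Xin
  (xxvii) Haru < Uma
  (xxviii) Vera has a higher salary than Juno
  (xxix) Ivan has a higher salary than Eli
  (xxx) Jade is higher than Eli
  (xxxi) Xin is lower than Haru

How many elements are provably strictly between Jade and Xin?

6

Chaining upward from Xin reaches: Tess, Vera, Ines, Dana, Eli, Chen, Hugo, Haru, Leo, Uma, Ivan.
Chaining downward from Jade reaches: Juno, Kai, Tess, Vera, Ines, Dana, Eli, Cleo, Haru.
Strictly between Xin and Jade are those in both lists: Tess, Vera, Ines, Dana, Eli, Haru — 6 elements.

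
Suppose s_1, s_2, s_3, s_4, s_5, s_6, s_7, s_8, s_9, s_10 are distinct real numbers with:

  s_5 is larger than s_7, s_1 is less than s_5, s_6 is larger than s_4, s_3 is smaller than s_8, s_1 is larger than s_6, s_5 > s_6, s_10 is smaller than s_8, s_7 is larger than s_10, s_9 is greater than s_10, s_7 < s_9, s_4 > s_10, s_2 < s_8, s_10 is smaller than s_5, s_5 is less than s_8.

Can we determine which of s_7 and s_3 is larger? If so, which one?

Following every chain through s_7: above s_7 we get s_9, s_5, s_8; below s_7 we get s_10.
s_3 is not reached, and no chain runs the other way from s_3 to s_7.
So the given relations leave the order of s_7 and s_3 undetermined.

undetermined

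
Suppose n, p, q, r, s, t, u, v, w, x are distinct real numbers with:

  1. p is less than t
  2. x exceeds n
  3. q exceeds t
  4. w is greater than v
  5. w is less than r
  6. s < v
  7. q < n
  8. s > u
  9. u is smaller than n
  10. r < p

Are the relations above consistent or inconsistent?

consistent

Every relation is compatible with u < s < v < w < r < p < t < q < n < x; the set is consistent.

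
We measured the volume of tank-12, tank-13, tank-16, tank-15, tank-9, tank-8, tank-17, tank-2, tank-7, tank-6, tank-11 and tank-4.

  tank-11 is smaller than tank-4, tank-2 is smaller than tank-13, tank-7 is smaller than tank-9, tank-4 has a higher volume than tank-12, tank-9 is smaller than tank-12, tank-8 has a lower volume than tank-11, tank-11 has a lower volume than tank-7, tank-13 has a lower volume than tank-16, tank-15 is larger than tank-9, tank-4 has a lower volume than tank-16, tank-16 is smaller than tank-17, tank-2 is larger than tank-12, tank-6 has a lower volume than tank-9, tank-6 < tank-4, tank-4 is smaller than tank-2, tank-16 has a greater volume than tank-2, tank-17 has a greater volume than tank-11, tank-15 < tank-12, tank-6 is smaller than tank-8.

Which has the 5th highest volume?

Piecing the relations together gives one ordering: tank-6 < tank-8 < tank-11 < tank-7 < tank-9 < tank-15 < tank-12 < tank-4 < tank-2 < tank-13 < tank-16 < tank-17.
The 5th largest is tank-4.

tank-4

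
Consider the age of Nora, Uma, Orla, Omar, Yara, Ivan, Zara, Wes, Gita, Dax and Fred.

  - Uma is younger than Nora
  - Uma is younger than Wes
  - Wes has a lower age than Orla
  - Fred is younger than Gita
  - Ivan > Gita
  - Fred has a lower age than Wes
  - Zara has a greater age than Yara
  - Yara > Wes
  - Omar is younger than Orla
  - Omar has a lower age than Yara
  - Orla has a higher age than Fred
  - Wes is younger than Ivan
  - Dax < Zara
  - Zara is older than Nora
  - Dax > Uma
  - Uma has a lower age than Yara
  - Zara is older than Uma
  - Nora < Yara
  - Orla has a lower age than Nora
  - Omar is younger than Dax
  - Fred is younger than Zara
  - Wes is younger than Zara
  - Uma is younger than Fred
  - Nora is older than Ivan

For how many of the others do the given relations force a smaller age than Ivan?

4

From Ivan the given relations immediately reach Wes, Gita.
From those, Uma, Fred — 4 in total.
Nothing else is reachable below Ivan; 4 in all.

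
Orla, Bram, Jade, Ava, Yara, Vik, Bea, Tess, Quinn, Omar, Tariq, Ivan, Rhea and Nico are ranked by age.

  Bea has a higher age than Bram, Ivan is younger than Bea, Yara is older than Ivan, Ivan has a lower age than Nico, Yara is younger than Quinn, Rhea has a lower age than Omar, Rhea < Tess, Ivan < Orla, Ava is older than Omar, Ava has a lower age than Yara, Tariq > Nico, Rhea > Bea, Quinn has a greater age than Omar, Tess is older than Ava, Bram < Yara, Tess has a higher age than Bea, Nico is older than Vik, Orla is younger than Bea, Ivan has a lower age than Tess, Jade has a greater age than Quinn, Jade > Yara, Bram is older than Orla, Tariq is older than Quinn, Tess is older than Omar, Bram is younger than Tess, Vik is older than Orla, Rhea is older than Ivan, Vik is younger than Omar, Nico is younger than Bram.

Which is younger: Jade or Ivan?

Following the relations from Ivan: Ivan < Orla < Vik < Nico < Bram < Bea < Rhea < Omar < Ava < Yara < Quinn < Jade.
So Ivan < Jade; Ivan is the younger of the two.

Ivan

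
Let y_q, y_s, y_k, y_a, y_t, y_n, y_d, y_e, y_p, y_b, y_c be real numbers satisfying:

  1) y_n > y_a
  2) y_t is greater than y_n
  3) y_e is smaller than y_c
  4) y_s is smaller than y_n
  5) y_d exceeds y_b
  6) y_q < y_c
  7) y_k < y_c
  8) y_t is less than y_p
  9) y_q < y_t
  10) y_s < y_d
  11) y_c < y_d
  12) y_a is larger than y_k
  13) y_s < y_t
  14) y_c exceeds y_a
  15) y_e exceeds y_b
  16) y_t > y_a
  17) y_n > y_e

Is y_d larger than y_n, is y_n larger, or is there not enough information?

Following every chain through y_n: above y_n we get y_t, y_p; below y_n we get y_b, y_s, y_k, y_e, y_a.
y_d is not reached, and no chain runs the other way from y_d to y_n.
So the given relations leave the order of y_n and y_d undetermined.

undetermined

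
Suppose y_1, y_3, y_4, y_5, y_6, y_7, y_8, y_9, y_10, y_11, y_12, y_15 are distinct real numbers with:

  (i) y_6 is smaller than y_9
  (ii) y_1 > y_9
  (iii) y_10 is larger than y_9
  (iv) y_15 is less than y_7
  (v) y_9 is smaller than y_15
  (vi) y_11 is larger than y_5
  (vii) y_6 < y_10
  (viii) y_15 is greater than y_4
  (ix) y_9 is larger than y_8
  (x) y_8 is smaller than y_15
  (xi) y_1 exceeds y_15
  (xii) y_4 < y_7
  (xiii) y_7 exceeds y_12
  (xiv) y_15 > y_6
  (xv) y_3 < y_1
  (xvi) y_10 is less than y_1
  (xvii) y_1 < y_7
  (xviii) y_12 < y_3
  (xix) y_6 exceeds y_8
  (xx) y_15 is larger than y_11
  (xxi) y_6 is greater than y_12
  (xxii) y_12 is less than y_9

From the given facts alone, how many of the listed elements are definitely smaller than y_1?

Directly below y_1: y_3, y_9, y_15, y_10.
One step further: y_11, y_8, y_12, y_4, y_6 (9 so far).
One step further: y_5 (10 so far).
No other element is forced below y_1 by the given relations, so the count is 10.

10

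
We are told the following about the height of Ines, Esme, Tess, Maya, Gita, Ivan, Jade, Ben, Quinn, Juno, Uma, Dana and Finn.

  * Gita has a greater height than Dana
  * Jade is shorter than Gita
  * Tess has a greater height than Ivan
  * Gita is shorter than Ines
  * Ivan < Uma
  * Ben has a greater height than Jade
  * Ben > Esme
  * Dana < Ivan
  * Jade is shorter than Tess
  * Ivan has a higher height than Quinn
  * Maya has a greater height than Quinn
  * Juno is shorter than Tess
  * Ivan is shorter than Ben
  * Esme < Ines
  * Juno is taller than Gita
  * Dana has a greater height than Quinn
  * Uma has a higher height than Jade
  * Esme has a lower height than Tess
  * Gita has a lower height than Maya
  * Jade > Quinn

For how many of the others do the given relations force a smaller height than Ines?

From Ines the given relations immediately reach Esme, Gita.
From those, Dana, Jade — 4 in total.
From those, Quinn — 5 in total.
Nothing else is reachable below Ines; 5 in all.

5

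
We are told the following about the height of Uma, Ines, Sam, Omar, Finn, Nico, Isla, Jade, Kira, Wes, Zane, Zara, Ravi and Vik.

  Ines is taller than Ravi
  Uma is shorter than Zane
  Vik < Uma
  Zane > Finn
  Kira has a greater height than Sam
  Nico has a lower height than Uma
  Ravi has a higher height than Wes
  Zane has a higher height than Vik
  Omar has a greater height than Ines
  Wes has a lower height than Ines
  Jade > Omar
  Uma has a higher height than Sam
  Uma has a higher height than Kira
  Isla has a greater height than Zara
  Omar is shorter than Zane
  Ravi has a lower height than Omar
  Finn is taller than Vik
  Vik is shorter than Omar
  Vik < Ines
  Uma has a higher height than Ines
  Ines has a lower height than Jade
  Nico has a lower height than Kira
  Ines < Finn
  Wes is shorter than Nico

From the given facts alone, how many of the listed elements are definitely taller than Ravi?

6

Directly above Ravi: Ines, Omar.
One step further: Finn, Uma, Jade, Zane (6 so far).
No other element is forced above Ravi by the given relations, so the count is 6.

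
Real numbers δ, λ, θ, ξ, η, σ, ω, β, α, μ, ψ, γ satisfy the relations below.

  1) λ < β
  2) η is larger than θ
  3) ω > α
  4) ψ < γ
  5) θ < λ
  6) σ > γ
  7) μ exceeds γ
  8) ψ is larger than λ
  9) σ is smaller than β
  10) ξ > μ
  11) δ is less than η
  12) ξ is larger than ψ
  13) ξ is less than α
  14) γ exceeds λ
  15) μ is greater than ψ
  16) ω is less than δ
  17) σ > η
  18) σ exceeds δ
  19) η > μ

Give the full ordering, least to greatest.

Nothing is placed below θ, so it is least; from there θ < λ; λ < ψ; ψ < γ; γ < μ; μ < ξ; ξ < α; α < ω; ω < δ; δ < η; η < σ; σ < β, each given directly.

θ < λ < ψ < γ < μ < ξ < α < ω < δ < η < σ < β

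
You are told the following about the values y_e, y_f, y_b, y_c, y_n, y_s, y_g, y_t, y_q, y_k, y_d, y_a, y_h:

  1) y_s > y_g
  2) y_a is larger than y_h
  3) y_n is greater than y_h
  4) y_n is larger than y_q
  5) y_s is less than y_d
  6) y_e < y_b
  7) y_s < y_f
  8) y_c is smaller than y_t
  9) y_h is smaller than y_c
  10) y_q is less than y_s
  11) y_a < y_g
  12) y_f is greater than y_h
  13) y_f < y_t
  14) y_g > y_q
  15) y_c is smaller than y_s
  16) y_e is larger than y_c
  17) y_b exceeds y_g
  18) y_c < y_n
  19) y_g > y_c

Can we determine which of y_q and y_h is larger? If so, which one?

Following every chain through y_q: above y_q we get y_g, y_s, y_d, y_f, y_b, y_t, y_n.
y_h is not reached, and no chain runs the other way from y_h to y_q.
So the given relations leave the order of y_q and y_h undetermined.

undetermined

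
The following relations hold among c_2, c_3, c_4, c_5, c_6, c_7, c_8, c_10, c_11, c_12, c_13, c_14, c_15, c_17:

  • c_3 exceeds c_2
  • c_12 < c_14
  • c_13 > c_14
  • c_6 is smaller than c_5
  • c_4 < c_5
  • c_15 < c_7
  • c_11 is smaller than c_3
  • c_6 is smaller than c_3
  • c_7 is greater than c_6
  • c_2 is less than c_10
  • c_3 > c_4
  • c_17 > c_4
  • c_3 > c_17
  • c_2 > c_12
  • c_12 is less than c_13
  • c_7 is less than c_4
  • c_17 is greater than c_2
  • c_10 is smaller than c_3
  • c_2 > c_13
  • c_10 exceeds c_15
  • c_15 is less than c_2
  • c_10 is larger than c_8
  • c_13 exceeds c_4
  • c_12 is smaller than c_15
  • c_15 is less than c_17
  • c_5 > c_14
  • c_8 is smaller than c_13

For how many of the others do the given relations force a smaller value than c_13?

The elements the relations force below c_13 are c_12, c_6, c_15, c_7, c_8, c_4, c_14 — no chain reaches any other.
That is 7.

7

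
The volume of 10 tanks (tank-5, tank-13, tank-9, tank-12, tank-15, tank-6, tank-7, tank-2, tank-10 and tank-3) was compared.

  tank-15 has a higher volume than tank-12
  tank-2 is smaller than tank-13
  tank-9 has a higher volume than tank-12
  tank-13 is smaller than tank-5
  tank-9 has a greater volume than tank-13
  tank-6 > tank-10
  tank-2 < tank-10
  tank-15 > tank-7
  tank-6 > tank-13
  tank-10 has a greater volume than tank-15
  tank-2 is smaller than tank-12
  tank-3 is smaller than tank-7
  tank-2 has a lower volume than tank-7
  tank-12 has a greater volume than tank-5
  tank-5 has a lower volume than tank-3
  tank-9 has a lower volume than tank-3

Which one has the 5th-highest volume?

The consecutive relations fix a unique order: tank-2 < tank-13 < tank-5 < tank-12 < tank-9 < tank-3 < tank-7 < tank-15 < tank-10 < tank-6.
The 5th largest is tank-3.

tank-3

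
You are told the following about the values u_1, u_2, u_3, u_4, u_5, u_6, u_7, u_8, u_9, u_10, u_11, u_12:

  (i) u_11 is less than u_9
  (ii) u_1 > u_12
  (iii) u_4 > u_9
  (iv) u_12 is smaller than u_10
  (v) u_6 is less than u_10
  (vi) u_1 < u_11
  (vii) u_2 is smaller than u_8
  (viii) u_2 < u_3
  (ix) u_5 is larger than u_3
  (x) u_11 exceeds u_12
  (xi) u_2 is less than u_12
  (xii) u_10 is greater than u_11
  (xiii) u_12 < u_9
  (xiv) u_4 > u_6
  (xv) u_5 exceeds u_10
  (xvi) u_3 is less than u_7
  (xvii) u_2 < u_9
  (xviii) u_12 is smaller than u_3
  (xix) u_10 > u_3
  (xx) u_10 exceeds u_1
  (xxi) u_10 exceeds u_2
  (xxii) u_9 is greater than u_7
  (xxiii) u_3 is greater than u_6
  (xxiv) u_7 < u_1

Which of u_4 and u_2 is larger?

Link the given pairs in sequence: u_2 < u_12; u_12 < u_3; u_3 < u_7; u_7 < u_1; u_1 < u_11; u_11 < u_9; u_9 < u_4.
Chaining these gives u_2 < u_12 < u_3 < u_7 < u_1 < u_11 < u_9 < u_4.
So u_2 < u_4; u_4 is the larger of the two.

u_4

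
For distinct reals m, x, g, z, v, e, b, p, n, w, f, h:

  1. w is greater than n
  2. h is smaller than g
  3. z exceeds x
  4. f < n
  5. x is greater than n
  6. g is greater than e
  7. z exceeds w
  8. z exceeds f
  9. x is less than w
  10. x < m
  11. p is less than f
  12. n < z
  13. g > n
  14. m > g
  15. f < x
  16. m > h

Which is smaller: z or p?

p < f and f < n give p < n.
Then n < x extends the chain to x.
Then x < w extends the chain to w.
Then w < z extends the chain to z.
So p < z; p is the smaller of the two.

p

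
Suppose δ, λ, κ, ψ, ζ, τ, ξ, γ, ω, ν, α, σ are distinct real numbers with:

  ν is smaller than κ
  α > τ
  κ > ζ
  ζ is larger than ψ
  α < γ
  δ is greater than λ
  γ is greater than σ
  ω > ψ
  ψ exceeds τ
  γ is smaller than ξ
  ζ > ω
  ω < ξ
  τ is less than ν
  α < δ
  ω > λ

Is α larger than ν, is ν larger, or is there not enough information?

undetermined

Following every chain through ν: above ν we get κ; below ν we get τ.
α is not reached, and no chain runs the other way from α to ν.
So the given relations leave the order of ν and α undetermined.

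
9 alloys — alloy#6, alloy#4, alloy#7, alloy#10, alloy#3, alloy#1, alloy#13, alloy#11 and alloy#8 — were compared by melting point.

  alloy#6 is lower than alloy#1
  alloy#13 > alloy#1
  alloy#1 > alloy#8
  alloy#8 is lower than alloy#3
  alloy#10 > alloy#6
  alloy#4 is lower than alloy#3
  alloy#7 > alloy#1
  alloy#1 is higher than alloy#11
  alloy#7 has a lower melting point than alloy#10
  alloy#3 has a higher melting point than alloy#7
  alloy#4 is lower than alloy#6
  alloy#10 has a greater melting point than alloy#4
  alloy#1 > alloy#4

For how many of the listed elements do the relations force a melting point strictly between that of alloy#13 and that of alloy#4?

Chaining upward from alloy#4 reaches: alloy#6, alloy#1, alloy#7, alloy#3, alloy#10.
Chaining downward from alloy#13 reaches: alloy#6, alloy#11, alloy#8, alloy#1.
Strictly between alloy#4 and alloy#13 are those in both lists: alloy#6, alloy#1 — 2 elements.

2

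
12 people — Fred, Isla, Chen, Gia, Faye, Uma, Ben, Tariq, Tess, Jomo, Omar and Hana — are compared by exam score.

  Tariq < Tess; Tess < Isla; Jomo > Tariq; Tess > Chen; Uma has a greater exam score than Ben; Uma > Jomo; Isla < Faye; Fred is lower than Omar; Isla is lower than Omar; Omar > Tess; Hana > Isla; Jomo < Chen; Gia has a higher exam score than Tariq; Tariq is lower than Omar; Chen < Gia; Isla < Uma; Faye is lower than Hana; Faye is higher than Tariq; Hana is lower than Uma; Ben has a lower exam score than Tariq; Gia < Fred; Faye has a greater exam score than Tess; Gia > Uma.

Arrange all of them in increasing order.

Ben < Tariq < Jomo < Chen < Tess < Isla < Faye < Hana < Uma < Gia < Fred < Omar

Nothing is placed below Ben, so it is least; from there Ben < Tariq; Tariq < Jomo; Jomo < Chen; Chen < Tess; Tess < Isla; Isla < Faye; Faye < Hana; Hana < Uma; Uma < Gia; Gia < Fred; Fred < Omar, each given directly.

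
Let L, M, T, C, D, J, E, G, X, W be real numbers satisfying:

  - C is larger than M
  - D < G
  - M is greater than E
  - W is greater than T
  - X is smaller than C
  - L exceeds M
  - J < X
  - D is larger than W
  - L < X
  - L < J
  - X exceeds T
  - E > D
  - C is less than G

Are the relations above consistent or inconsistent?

Every relation is compatible with T < W < D < E < M < L < J < X < C < G; the set is consistent.

consistent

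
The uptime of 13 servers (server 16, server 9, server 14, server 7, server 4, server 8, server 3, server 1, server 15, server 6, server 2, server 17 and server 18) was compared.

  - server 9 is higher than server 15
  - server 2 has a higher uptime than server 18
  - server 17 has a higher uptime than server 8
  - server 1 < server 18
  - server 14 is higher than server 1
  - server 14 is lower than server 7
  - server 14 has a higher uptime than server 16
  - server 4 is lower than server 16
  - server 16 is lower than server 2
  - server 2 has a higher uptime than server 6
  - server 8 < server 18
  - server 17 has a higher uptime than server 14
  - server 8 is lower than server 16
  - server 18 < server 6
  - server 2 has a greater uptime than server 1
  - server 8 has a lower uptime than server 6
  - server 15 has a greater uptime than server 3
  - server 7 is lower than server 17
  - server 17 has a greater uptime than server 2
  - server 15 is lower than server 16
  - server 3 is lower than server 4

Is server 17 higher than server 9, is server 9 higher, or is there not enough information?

Following every chain through server 9: below server 9 we get server 3, server 15.
server 17 is not reached, and no chain runs the other way from server 17 to server 9.
So the given relations leave the order of server 9 and server 17 undetermined.

undetermined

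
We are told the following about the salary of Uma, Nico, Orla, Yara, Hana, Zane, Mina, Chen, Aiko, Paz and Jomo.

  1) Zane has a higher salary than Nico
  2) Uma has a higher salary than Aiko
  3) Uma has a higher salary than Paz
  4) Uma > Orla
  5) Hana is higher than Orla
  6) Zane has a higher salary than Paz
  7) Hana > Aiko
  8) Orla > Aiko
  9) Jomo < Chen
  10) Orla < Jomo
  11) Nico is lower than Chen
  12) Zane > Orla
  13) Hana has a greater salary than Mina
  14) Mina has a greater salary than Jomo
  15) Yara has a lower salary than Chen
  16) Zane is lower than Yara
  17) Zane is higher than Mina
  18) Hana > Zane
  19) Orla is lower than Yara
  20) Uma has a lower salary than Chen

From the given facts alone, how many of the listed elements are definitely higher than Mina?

4

The elements the relations force above Mina are Zane, Yara, Hana, Chen — no chain reaches any other.
That is 4.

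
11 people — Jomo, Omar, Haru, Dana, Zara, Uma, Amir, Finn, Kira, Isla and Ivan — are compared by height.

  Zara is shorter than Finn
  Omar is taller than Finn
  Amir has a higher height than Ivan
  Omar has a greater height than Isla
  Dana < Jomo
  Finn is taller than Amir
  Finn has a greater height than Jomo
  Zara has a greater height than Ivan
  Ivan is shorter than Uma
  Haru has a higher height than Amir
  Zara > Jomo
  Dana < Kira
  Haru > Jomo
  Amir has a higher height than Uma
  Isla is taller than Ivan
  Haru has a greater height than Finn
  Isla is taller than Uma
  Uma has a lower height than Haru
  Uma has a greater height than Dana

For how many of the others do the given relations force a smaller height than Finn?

From Finn the given relations immediately reach Jomo, Amir, Zara.
From those, Ivan, Dana, Uma — 6 in total.
No other element is forced below Finn by the given relations, so the count is 6.

6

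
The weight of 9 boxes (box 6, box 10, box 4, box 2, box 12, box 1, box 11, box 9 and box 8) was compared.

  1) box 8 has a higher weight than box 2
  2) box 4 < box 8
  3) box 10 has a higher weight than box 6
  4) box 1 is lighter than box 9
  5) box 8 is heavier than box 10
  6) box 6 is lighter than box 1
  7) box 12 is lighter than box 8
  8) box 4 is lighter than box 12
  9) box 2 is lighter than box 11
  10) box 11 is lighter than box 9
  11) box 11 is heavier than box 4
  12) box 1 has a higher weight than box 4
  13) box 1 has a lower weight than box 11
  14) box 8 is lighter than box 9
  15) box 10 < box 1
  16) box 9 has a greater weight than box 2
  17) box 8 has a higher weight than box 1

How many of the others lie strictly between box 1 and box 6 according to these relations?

The relations place box 6 below box 1. An element lies strictly between them when it is forced above box 6 and also forced below box 1.
Above box 6: {box 10, box 11, box 8, box 9}. Below box 1: {box 10, box 4}.
Intersection: {box 10} — 1.

1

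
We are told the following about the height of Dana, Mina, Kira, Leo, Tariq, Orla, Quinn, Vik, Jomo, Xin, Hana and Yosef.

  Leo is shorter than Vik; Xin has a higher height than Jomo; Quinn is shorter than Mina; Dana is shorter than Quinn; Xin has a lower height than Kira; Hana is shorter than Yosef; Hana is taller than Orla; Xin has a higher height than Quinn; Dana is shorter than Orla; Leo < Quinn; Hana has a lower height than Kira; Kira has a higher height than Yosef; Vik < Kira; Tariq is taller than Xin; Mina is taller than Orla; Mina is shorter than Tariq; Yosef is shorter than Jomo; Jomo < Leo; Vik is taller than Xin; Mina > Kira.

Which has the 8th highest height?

Jomo

Piecing the relations together gives one ordering: Dana < Orla < Hana < Yosef < Jomo < Leo < Quinn < Xin < Vik < Kira < Mina < Tariq.
Counting 8 from the largest end gives Jomo.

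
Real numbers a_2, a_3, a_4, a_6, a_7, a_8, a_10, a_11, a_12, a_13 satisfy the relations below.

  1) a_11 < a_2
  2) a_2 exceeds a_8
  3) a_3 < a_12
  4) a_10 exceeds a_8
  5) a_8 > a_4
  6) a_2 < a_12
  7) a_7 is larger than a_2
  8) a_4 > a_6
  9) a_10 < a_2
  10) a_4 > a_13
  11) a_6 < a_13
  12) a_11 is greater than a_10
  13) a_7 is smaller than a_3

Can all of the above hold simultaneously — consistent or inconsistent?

Every relation is compatible with a_6 < a_13 < a_4 < a_8 < a_10 < a_11 < a_2 < a_7 < a_3 < a_12; the set is consistent.

consistent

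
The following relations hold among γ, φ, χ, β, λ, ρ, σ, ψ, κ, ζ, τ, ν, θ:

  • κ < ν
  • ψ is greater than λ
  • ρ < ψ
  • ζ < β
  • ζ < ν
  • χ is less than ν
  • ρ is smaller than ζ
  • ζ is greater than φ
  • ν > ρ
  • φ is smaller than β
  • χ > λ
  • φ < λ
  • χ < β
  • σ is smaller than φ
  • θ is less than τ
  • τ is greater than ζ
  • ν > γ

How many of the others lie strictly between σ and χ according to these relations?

2

The relations place σ below χ. An element lies strictly between them when it is forced above σ and also forced below χ.
Above σ: {φ, λ, ζ, τ, ψ, β, ν}. Below χ: {φ, λ}.
Intersection: {φ, λ} — 2.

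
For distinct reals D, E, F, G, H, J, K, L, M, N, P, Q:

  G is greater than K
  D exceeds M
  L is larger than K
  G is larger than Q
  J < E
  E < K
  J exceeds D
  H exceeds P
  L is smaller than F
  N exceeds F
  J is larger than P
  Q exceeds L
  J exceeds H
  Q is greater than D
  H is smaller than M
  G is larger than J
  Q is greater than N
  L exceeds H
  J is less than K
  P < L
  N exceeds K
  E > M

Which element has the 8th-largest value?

Piecing the relations together gives one ordering: P < H < M < D < J < E < K < L < F < N < Q < G.
Counting 8 from the largest end gives J.

J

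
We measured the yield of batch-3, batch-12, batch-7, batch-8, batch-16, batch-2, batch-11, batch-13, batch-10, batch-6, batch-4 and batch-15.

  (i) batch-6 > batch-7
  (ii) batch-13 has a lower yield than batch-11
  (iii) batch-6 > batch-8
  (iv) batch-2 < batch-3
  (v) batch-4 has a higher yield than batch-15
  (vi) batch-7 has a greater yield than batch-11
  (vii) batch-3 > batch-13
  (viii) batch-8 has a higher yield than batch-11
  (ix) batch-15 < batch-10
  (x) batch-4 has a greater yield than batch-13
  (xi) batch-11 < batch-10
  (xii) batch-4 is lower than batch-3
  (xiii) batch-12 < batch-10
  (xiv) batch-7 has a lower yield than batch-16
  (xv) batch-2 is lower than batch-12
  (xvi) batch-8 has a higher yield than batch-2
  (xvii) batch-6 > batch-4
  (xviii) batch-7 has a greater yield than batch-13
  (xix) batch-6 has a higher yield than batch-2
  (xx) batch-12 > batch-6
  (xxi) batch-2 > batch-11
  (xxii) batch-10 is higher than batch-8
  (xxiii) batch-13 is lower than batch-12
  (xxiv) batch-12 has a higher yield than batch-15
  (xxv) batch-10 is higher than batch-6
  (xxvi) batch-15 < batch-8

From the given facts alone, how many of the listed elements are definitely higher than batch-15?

6

From batch-15 the given relations immediately reach batch-4, batch-8, batch-12, batch-10.
From those, batch-3, batch-6 — 6 in total.
No other element is forced above batch-15 by the given relations, so the count is 6.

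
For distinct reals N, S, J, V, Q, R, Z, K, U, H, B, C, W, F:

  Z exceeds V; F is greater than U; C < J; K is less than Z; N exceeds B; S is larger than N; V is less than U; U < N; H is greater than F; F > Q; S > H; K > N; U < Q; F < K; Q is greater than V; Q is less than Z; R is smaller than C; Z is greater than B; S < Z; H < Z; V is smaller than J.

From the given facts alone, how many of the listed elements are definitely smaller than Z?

The elements the relations force below Z are V, U, B, N, Q, F, H, S, K — no chain reaches any other.
That is 9.

9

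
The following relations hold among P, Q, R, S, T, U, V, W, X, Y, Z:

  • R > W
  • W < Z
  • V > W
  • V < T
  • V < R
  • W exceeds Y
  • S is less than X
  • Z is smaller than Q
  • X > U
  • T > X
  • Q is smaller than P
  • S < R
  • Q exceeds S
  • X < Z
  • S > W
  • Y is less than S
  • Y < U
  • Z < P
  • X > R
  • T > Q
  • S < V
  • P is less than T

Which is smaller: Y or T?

Y

Link the given pairs in sequence: Y < W; W < S; S < R; R < X; X < Z; Z < Q; Q < P; P < T.
Together: Y < W < S < R < X < Z < Q < P < T.
So Y < T; Y is the smaller of the two.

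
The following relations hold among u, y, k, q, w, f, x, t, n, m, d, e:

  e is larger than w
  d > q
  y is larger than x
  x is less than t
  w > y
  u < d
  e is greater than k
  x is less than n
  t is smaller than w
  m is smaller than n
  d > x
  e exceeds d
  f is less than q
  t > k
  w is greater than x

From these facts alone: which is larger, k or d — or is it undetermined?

undetermined

Following every chain through k: above k we get t, w, e.
d is not reached, and no chain runs the other way from d to k.
So the given relations leave the order of k and d undetermined.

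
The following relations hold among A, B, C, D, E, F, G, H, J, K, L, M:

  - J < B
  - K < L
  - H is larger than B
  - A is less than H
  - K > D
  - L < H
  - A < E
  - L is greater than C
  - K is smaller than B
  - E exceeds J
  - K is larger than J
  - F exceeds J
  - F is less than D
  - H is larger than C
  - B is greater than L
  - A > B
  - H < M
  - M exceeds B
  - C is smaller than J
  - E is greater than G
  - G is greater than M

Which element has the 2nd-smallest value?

J

Piecing the relations together gives one ordering: C < J < F < D < K < L < B < A < H < M < G < E.
The 2nd smallest is J.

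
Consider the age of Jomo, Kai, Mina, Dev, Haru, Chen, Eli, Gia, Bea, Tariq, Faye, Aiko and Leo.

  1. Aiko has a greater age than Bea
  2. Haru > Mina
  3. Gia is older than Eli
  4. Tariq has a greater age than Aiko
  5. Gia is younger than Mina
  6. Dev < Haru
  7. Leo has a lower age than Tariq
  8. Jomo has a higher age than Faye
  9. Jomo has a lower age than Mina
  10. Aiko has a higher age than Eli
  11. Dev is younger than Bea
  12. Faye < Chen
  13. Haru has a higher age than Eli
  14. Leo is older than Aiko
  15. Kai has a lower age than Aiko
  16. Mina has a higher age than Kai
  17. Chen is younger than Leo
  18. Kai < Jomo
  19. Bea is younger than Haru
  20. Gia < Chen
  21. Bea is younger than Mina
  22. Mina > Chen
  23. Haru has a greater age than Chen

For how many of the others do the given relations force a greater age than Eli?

Directly above Eli: Gia, Haru, Aiko.
One step further: Chen, Mina, Leo, Tariq (7 so far).
Nothing else is reachable above Eli; 7 in all.

7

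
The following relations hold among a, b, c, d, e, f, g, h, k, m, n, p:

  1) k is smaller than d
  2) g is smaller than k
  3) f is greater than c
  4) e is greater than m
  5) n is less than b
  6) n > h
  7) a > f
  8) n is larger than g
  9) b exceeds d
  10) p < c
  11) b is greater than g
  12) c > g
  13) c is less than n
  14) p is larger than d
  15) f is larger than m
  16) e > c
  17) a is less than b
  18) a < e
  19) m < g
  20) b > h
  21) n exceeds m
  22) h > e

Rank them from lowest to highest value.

m < g < k < d < p < c < f < a < e < h < n < b

Nothing is placed below m, so it is least; from there m < g; g < k; k < d; d < p; p < c; c < f; f < a; a < e; e < h; h < n; n < b, each given directly.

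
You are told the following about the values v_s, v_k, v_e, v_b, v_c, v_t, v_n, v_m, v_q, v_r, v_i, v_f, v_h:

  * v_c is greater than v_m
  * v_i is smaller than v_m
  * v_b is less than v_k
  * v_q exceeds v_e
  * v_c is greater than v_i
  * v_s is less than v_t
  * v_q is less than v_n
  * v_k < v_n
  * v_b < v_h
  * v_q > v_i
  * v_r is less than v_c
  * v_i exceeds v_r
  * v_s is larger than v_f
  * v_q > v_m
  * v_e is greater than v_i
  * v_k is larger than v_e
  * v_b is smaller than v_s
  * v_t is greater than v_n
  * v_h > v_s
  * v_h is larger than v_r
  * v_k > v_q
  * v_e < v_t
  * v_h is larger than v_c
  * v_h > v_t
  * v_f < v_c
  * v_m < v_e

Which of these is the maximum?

v_h

Chaining downward from v_h: directly below it, v_r, v_b, v_c, v_s, v_t; then v_i, v_m, v_e, v_f, v_n; then v_q, v_k.
That covers every other element, and nothing is given above v_h, so v_h is the maximum.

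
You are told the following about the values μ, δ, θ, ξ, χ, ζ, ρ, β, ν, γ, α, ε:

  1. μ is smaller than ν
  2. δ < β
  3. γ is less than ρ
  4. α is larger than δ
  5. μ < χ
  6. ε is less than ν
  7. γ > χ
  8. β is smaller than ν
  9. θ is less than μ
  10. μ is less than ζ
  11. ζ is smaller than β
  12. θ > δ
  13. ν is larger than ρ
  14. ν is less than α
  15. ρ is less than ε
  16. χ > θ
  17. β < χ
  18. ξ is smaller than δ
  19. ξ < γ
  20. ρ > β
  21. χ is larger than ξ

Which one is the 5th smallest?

Chaining the given pairs: ξ < δ < θ < μ < ζ < β < χ < γ < ρ < ε < ν < α.
The 5th smallest is ζ.

ζ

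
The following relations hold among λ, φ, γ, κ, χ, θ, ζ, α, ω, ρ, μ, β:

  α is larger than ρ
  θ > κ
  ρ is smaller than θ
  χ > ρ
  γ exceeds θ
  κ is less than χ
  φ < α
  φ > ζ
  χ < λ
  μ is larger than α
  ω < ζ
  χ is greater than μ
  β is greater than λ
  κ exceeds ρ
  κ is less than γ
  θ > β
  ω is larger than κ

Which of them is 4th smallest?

The consecutive relations fix a unique order: ρ < κ < ω < ζ < φ < α < μ < χ < λ < β < θ < γ.
Counting 4 from the smallest end gives ζ.

ζ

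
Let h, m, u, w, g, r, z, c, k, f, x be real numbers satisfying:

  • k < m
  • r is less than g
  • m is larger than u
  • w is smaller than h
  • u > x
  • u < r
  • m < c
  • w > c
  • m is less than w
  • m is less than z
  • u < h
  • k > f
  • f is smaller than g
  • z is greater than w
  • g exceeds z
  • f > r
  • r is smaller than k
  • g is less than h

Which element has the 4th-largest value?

Chaining the given pairs: x < u < r < f < k < m < c < w < z < g < h.
Counting 4 from the largest end gives w.

w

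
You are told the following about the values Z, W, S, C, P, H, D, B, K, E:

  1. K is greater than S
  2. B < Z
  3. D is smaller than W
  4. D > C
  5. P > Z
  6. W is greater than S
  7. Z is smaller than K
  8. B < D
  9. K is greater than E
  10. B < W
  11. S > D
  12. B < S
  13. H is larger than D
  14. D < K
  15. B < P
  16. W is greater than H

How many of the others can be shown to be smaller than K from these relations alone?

From K the given relations immediately reach E, Z, D, S.
From those, C, B — 6 in total.
Nothing else is reachable below K; 6 in all.

6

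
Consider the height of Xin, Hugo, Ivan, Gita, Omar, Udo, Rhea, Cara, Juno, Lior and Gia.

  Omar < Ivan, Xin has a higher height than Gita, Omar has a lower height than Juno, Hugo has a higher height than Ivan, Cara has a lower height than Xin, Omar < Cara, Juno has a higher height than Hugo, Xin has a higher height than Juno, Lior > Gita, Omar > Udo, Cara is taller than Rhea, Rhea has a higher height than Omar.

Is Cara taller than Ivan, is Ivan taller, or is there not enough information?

Following every chain through Ivan: above Ivan we get Hugo, Juno, Xin; below Ivan we get Udo, Omar.
Cara is not reached, and no chain runs the other way from Cara to Ivan.
So the given relations leave the order of Ivan and Cara undetermined.

undetermined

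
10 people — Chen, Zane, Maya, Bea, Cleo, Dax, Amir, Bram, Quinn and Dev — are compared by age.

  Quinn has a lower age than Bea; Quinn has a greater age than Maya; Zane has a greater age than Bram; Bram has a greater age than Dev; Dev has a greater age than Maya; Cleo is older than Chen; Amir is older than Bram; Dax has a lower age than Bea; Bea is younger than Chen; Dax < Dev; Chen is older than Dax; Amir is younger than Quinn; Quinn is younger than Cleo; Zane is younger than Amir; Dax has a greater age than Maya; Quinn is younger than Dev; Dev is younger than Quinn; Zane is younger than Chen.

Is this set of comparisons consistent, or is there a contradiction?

inconsistent

Chaining the given relations yields Dev < Bram < Zane < Amir < Quinn, so Dev < Quinn. But one relation states Quinn < Dev. These cannot both hold.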